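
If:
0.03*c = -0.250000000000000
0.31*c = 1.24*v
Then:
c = -8.33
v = -2.08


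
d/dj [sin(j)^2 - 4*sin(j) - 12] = 2*(sin(j) - 2)*cos(j)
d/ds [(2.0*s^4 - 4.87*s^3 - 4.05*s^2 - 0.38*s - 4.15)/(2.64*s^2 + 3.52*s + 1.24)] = (10.56*s^5 + 8.2632*s^4 - 24.3648*s^3 - 31.3692*s^2 + 11.868*s + 14.1368)/(6.9696*s^4 + 18.5856*s^3 + 18.9376*s^2 + 8.7296*s + 1.5376)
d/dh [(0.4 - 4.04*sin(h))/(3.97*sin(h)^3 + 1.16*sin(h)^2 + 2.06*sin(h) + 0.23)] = (32.0776*sin(h)^3 - 0.0776000000000003*sin(h)^2 - 0.928*sin(h) - 1.7532)*cos(h)/(15.7609*sin(h)^6 + 9.2104*sin(h)^5 + 17.702*sin(h)^4 + 6.6054*sin(h)^3 + 4.7772*sin(h)^2 + 0.9476*sin(h) + 0.0529)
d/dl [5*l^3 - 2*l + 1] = 15*l^2 - 2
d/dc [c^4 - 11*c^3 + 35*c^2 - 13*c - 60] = 4*c^3 - 33*c^2 + 70*c - 13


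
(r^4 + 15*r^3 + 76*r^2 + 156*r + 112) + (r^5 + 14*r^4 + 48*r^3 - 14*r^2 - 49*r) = r^5 + 15*r^4 + 63*r^3 + 62*r^2 + 107*r + 112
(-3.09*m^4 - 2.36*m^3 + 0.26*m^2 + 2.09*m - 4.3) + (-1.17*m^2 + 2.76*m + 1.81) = -3.09*m^4 - 2.36*m^3 - 0.91*m^2 + 4.85*m - 2.49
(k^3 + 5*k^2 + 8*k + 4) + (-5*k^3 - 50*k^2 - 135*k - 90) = -4*k^3 - 45*k^2 - 127*k - 86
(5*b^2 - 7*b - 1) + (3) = 5*b^2 - 7*b + 2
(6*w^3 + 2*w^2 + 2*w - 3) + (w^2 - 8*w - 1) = 6*w^3 + 3*w^2 - 6*w - 4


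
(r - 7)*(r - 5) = r^2 - 12*r + 35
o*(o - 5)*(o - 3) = o^3 - 8*o^2 + 15*o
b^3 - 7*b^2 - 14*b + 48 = (b - 8)*(b - 2)*(b + 3)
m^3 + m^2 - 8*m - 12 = (m - 3)*(m + 2)^2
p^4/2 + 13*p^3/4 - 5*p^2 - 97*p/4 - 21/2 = (p/2 + 1)*(p - 3)*(p + 1/2)*(p + 7)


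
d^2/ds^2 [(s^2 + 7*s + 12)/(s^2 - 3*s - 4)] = 4*(5*s^3 + 24*s^2 - 12*s + 44)/(s^6 - 9*s^5 + 15*s^4 + 45*s^3 - 60*s^2 - 144*s - 64)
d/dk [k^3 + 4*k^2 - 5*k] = 3*k^2 + 8*k - 5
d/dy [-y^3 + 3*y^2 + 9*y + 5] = -3*y^2 + 6*y + 9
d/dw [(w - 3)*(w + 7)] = 2*w + 4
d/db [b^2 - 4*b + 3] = 2*b - 4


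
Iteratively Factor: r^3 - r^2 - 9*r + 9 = (r - 1)*(r^2 - 9) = (r - 1)*(r + 3)*(r - 3)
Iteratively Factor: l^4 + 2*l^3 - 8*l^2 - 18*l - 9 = (l - 3)*(l^3 + 5*l^2 + 7*l + 3) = (l - 3)*(l + 1)*(l^2 + 4*l + 3) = (l - 3)*(l + 1)*(l + 3)*(l + 1)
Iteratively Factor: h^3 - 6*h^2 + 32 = (h - 4)*(h^2 - 2*h - 8) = (h - 4)^2*(h + 2)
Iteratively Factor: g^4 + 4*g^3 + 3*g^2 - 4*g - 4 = (g + 1)*(g^3 + 3*g^2 - 4) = (g + 1)*(g + 2)*(g^2 + g - 2) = (g + 1)*(g + 2)^2*(g - 1)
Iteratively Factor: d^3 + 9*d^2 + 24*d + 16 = (d + 1)*(d^2 + 8*d + 16) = (d + 1)*(d + 4)*(d + 4)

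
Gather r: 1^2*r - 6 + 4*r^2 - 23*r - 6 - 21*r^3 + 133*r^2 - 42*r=-21*r^3 + 137*r^2 - 64*r - 12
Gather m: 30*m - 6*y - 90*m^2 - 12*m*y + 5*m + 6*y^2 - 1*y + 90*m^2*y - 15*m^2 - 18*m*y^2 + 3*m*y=m^2*(90*y - 105) + m*(-18*y^2 - 9*y + 35) + 6*y^2 - 7*y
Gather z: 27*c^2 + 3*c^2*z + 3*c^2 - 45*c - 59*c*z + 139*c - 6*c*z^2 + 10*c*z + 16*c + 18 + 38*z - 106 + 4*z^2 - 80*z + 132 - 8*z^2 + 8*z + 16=30*c^2 + 110*c + z^2*(-6*c - 4) + z*(3*c^2 - 49*c - 34) + 60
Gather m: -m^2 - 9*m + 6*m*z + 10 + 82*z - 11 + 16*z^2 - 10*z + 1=-m^2 + m*(6*z - 9) + 16*z^2 + 72*z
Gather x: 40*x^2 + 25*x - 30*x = 40*x^2 - 5*x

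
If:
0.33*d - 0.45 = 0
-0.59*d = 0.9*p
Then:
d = 1.36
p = -0.89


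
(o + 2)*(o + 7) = o^2 + 9*o + 14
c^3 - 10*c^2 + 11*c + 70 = (c - 7)*(c - 5)*(c + 2)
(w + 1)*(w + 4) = w^2 + 5*w + 4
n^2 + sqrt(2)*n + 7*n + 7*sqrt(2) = (n + 7)*(n + sqrt(2))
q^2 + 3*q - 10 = (q - 2)*(q + 5)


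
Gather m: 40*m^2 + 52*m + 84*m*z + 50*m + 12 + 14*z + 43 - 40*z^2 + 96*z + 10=40*m^2 + m*(84*z + 102) - 40*z^2 + 110*z + 65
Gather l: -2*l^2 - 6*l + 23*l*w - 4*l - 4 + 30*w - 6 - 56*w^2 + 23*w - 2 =-2*l^2 + l*(23*w - 10) - 56*w^2 + 53*w - 12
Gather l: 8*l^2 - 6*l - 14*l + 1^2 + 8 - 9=8*l^2 - 20*l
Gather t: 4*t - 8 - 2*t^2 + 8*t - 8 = -2*t^2 + 12*t - 16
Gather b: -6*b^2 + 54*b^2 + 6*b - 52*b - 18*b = 48*b^2 - 64*b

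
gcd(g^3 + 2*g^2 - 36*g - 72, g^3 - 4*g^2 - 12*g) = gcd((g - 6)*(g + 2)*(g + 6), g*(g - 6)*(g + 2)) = g^2 - 4*g - 12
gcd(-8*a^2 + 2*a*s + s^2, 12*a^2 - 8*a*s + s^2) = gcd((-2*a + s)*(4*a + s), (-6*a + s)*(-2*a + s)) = -2*a + s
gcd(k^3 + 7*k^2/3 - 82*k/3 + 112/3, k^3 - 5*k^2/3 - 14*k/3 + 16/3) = k - 8/3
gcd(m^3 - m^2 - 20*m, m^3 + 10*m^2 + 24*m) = m^2 + 4*m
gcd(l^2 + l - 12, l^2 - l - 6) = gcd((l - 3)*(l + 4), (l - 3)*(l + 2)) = l - 3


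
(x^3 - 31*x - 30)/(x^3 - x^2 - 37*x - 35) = (x - 6)/(x - 7)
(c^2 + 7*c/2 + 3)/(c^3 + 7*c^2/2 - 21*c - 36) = (c + 2)/(c^2 + 2*c - 24)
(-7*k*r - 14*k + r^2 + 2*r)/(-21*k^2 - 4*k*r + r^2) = (r + 2)/(3*k + r)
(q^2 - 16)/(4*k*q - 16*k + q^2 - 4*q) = (q + 4)/(4*k + q)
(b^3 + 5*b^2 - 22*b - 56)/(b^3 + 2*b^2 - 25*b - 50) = (b^2 + 3*b - 28)/(b^2 - 25)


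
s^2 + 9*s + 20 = (s + 4)*(s + 5)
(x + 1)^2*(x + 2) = x^3 + 4*x^2 + 5*x + 2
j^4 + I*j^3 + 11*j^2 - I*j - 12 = (j - 1)*(j + 1)*(j - 3*I)*(j + 4*I)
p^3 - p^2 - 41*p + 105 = (p - 5)*(p - 3)*(p + 7)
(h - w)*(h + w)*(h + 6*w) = h^3 + 6*h^2*w - h*w^2 - 6*w^3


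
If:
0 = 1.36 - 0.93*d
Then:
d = 1.46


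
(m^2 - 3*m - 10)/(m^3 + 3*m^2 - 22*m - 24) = (m^2 - 3*m - 10)/(m^3 + 3*m^2 - 22*m - 24)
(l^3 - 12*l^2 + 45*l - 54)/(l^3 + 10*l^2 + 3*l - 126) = (l^2 - 9*l + 18)/(l^2 + 13*l + 42)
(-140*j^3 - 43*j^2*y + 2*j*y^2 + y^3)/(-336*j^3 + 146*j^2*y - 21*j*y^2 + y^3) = (20*j^2 + 9*j*y + y^2)/(48*j^2 - 14*j*y + y^2)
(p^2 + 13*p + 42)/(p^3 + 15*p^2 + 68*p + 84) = 1/(p + 2)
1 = 1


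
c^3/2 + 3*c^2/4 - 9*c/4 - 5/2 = (c/2 + 1/2)*(c - 2)*(c + 5/2)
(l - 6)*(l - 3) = l^2 - 9*l + 18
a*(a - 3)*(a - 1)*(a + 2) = a^4 - 2*a^3 - 5*a^2 + 6*a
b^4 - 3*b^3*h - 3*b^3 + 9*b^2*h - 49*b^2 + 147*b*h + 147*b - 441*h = (b - 7)*(b - 3)*(b + 7)*(b - 3*h)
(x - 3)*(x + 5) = x^2 + 2*x - 15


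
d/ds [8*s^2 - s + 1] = 16*s - 1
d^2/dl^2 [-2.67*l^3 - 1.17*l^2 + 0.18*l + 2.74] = -16.02*l - 2.34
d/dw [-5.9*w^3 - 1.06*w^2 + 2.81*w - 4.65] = -17.7*w^2 - 2.12*w + 2.81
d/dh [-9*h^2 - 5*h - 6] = -18*h - 5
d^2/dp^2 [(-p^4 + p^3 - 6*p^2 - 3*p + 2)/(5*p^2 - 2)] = 2*(-25*p^6 + 30*p^4 - 65*p^3 - 54*p^2 - 78*p - 4)/(125*p^6 - 150*p^4 + 60*p^2 - 8)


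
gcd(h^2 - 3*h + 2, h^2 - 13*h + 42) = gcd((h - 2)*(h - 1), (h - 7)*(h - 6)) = 1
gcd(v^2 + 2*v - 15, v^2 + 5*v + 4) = 1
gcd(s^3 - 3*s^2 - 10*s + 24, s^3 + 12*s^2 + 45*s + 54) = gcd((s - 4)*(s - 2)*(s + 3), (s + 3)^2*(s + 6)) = s + 3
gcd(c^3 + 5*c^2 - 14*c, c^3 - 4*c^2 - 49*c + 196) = c + 7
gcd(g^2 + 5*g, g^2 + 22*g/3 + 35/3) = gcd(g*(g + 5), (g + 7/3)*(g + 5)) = g + 5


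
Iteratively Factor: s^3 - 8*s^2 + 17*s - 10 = (s - 5)*(s^2 - 3*s + 2) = (s - 5)*(s - 1)*(s - 2)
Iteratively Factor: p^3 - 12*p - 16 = (p + 2)*(p^2 - 2*p - 8) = (p - 4)*(p + 2)*(p + 2)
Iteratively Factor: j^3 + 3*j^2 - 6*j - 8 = (j - 2)*(j^2 + 5*j + 4) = (j - 2)*(j + 1)*(j + 4)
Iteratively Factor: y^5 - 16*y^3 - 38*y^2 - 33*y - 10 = (y - 5)*(y^4 + 5*y^3 + 9*y^2 + 7*y + 2) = (y - 5)*(y + 1)*(y^3 + 4*y^2 + 5*y + 2) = (y - 5)*(y + 1)^2*(y^2 + 3*y + 2) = (y - 5)*(y + 1)^2*(y + 2)*(y + 1)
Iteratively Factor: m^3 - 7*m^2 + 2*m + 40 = (m + 2)*(m^2 - 9*m + 20) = (m - 5)*(m + 2)*(m - 4)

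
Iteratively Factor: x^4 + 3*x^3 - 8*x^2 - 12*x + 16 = (x - 2)*(x^3 + 5*x^2 + 2*x - 8) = (x - 2)*(x - 1)*(x^2 + 6*x + 8) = (x - 2)*(x - 1)*(x + 2)*(x + 4)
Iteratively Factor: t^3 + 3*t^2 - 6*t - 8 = (t + 4)*(t^2 - t - 2) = (t + 1)*(t + 4)*(t - 2)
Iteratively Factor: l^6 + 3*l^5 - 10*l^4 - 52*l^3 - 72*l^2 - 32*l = (l - 4)*(l^5 + 7*l^4 + 18*l^3 + 20*l^2 + 8*l) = (l - 4)*(l + 2)*(l^4 + 5*l^3 + 8*l^2 + 4*l) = (l - 4)*(l + 1)*(l + 2)*(l^3 + 4*l^2 + 4*l) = (l - 4)*(l + 1)*(l + 2)^2*(l^2 + 2*l) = (l - 4)*(l + 1)*(l + 2)^3*(l)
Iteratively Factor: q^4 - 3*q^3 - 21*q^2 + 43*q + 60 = (q - 5)*(q^3 + 2*q^2 - 11*q - 12) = (q - 5)*(q + 4)*(q^2 - 2*q - 3) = (q - 5)*(q + 1)*(q + 4)*(q - 3)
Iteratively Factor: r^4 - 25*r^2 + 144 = (r - 4)*(r^3 + 4*r^2 - 9*r - 36) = (r - 4)*(r - 3)*(r^2 + 7*r + 12) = (r - 4)*(r - 3)*(r + 3)*(r + 4)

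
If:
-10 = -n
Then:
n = 10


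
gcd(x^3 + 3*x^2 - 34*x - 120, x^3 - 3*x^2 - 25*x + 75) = x + 5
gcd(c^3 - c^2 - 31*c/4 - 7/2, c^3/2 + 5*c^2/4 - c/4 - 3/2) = c + 2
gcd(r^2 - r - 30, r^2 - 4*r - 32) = 1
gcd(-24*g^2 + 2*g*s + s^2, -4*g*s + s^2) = -4*g + s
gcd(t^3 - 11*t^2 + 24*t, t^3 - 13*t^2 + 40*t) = t^2 - 8*t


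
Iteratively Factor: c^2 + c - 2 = (c - 1)*(c + 2)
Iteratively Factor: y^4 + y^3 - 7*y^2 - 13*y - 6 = (y + 2)*(y^3 - y^2 - 5*y - 3) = (y - 3)*(y + 2)*(y^2 + 2*y + 1) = (y - 3)*(y + 1)*(y + 2)*(y + 1)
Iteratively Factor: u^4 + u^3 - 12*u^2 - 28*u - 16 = (u + 2)*(u^3 - u^2 - 10*u - 8) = (u - 4)*(u + 2)*(u^2 + 3*u + 2) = (u - 4)*(u + 2)^2*(u + 1)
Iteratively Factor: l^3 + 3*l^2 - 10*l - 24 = (l - 3)*(l^2 + 6*l + 8) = (l - 3)*(l + 4)*(l + 2)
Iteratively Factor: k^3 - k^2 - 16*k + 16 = (k - 4)*(k^2 + 3*k - 4) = (k - 4)*(k - 1)*(k + 4)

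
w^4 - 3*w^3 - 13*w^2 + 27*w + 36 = (w - 4)*(w - 3)*(w + 1)*(w + 3)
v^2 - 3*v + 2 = (v - 2)*(v - 1)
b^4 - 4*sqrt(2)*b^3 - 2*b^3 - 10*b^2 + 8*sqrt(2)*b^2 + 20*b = b*(b - 2)*(b - 5*sqrt(2))*(b + sqrt(2))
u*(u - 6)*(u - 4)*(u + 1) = u^4 - 9*u^3 + 14*u^2 + 24*u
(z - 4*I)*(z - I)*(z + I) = z^3 - 4*I*z^2 + z - 4*I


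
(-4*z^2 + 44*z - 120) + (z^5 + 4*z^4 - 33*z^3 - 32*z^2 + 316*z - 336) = z^5 + 4*z^4 - 33*z^3 - 36*z^2 + 360*z - 456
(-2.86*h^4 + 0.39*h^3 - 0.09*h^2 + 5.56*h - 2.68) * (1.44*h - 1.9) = -4.1184*h^5 + 5.9956*h^4 - 0.8706*h^3 + 8.1774*h^2 - 14.4232*h + 5.092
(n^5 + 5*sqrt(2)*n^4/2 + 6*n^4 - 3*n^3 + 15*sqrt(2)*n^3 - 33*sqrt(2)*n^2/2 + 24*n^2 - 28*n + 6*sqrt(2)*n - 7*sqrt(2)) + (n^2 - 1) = n^5 + 5*sqrt(2)*n^4/2 + 6*n^4 - 3*n^3 + 15*sqrt(2)*n^3 - 33*sqrt(2)*n^2/2 + 25*n^2 - 28*n + 6*sqrt(2)*n - 7*sqrt(2) - 1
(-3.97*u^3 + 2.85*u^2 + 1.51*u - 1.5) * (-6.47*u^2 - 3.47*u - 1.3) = 25.6859*u^5 - 4.6636*u^4 - 14.4982*u^3 + 0.7603*u^2 + 3.242*u + 1.95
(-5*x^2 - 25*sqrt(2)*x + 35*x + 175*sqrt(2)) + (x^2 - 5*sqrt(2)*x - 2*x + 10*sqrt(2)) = -4*x^2 - 30*sqrt(2)*x + 33*x + 185*sqrt(2)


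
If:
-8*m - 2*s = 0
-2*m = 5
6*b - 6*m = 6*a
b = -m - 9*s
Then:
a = -85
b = -175/2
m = -5/2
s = 10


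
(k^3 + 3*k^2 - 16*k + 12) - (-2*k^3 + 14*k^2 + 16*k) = 3*k^3 - 11*k^2 - 32*k + 12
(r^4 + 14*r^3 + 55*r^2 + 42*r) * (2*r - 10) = 2*r^5 + 18*r^4 - 30*r^3 - 466*r^2 - 420*r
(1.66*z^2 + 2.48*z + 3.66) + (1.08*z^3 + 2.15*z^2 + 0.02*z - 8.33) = 1.08*z^3 + 3.81*z^2 + 2.5*z - 4.67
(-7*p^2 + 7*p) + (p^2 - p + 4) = -6*p^2 + 6*p + 4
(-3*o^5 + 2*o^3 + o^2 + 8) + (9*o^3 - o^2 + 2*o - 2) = -3*o^5 + 11*o^3 + 2*o + 6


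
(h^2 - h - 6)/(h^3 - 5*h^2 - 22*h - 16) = (h - 3)/(h^2 - 7*h - 8)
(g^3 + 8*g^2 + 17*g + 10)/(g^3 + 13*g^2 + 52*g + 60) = (g + 1)/(g + 6)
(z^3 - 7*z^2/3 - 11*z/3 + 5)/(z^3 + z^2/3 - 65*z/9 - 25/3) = 3*(z - 1)/(3*z + 5)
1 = 1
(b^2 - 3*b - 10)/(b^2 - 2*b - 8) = (b - 5)/(b - 4)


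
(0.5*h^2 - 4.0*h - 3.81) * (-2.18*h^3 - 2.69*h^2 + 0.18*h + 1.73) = -1.09*h^5 + 7.375*h^4 + 19.1558*h^3 + 10.3939*h^2 - 7.6058*h - 6.5913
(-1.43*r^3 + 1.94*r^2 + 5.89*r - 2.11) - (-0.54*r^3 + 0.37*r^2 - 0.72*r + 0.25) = -0.89*r^3 + 1.57*r^2 + 6.61*r - 2.36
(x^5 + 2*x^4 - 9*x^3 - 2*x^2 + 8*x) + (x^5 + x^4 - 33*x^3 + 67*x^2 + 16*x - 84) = 2*x^5 + 3*x^4 - 42*x^3 + 65*x^2 + 24*x - 84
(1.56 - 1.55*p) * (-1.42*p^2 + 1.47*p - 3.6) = 2.201*p^3 - 4.4937*p^2 + 7.8732*p - 5.616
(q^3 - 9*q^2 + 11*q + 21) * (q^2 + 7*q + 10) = q^5 - 2*q^4 - 42*q^3 + 8*q^2 + 257*q + 210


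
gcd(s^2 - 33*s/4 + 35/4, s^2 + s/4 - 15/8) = s - 5/4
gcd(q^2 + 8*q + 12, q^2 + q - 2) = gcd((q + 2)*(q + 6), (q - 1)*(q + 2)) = q + 2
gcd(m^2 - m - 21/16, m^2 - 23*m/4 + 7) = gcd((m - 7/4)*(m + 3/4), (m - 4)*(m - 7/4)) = m - 7/4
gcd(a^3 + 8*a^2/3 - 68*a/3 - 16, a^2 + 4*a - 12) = a + 6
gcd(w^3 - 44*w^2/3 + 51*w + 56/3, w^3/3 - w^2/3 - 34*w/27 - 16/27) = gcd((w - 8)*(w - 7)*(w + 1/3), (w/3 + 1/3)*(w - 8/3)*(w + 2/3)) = 1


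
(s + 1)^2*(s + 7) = s^3 + 9*s^2 + 15*s + 7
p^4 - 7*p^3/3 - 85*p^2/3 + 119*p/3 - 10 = (p - 6)*(p - 1)*(p - 1/3)*(p + 5)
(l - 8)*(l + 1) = l^2 - 7*l - 8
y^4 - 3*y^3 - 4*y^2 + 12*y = y*(y - 3)*(y - 2)*(y + 2)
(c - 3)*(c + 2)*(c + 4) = c^3 + 3*c^2 - 10*c - 24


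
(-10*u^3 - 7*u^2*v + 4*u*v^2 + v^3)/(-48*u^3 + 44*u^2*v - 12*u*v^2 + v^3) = (5*u^2 + 6*u*v + v^2)/(24*u^2 - 10*u*v + v^2)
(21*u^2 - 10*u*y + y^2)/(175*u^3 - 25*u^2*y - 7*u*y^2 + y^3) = (-3*u + y)/(-25*u^2 + y^2)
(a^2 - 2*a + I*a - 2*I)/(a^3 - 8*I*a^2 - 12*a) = (a^2 + a*(-2 + I) - 2*I)/(a*(a^2 - 8*I*a - 12))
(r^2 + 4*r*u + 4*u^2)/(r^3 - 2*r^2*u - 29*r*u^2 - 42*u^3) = (r + 2*u)/(r^2 - 4*r*u - 21*u^2)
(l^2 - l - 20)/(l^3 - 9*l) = (l^2 - l - 20)/(l*(l^2 - 9))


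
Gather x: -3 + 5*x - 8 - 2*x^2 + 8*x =-2*x^2 + 13*x - 11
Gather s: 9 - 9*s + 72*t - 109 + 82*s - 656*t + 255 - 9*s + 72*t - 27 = 64*s - 512*t + 128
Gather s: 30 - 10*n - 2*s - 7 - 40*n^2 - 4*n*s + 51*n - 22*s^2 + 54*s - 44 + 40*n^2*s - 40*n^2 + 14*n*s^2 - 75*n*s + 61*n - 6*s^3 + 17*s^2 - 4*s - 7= -80*n^2 + 102*n - 6*s^3 + s^2*(14*n - 5) + s*(40*n^2 - 79*n + 48) - 28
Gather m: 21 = 21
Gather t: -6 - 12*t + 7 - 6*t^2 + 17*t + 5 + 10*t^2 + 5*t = 4*t^2 + 10*t + 6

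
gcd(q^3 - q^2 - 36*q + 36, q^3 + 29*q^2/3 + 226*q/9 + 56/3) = q + 6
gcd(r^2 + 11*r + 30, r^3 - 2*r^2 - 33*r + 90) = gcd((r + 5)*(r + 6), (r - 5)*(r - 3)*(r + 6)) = r + 6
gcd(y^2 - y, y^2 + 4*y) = y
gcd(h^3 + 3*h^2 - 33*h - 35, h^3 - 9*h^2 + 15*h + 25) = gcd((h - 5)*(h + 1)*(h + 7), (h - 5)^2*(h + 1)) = h^2 - 4*h - 5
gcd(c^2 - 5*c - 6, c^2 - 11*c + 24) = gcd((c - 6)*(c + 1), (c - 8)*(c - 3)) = 1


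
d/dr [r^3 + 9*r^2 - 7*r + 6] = 3*r^2 + 18*r - 7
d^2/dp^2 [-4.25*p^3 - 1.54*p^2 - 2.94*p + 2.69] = -25.5*p - 3.08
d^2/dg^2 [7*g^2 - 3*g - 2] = 14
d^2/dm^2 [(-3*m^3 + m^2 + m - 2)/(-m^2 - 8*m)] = 2*(199*m^3 + 6*m^2 + 48*m + 128)/(m^3*(m^3 + 24*m^2 + 192*m + 512))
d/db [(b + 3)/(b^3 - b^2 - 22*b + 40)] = (b^3 - b^2 - 22*b + (b + 3)*(-3*b^2 + 2*b + 22) + 40)/(b^3 - b^2 - 22*b + 40)^2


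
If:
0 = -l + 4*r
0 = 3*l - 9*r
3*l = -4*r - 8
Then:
No Solution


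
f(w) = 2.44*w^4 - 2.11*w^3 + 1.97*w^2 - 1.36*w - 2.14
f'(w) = 9.76*w^3 - 6.33*w^2 + 3.94*w - 1.36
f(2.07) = 29.57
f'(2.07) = 66.24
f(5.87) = 2527.94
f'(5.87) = 1777.73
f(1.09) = -0.57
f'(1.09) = 8.05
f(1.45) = 4.38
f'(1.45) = 20.80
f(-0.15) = -1.88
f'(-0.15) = -2.13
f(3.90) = 461.84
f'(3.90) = 496.68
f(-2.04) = 69.00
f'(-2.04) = -118.60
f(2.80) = 113.15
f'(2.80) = 174.30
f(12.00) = 47214.98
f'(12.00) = 15999.68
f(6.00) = 2767.10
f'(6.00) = 1902.56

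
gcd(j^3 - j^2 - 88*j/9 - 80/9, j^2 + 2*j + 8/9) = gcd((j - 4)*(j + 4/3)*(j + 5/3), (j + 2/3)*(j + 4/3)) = j + 4/3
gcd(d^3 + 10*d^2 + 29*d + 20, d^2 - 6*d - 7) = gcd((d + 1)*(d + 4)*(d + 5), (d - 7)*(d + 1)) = d + 1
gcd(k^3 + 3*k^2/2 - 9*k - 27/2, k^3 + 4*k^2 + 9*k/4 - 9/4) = k^2 + 9*k/2 + 9/2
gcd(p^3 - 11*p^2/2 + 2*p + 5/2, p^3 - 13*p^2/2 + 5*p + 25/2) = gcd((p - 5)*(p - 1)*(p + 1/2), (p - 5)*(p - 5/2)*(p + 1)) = p - 5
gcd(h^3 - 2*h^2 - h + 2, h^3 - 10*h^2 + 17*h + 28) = h + 1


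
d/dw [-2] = 0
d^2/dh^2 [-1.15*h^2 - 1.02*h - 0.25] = -2.30000000000000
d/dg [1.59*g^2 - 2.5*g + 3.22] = 3.18*g - 2.5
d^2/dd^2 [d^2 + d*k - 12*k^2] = 2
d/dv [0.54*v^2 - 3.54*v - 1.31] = 1.08*v - 3.54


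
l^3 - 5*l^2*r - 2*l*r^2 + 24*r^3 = (l - 4*r)*(l - 3*r)*(l + 2*r)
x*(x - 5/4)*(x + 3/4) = x^3 - x^2/2 - 15*x/16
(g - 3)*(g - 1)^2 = g^3 - 5*g^2 + 7*g - 3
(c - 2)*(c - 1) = c^2 - 3*c + 2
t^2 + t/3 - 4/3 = (t - 1)*(t + 4/3)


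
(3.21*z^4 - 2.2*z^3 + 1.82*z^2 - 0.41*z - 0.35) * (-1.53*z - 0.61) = -4.9113*z^5 + 1.4079*z^4 - 1.4426*z^3 - 0.4829*z^2 + 0.7856*z + 0.2135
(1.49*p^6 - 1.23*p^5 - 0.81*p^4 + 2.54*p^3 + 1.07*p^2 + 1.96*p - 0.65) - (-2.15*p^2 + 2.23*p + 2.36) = 1.49*p^6 - 1.23*p^5 - 0.81*p^4 + 2.54*p^3 + 3.22*p^2 - 0.27*p - 3.01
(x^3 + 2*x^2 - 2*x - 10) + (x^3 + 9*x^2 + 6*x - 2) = 2*x^3 + 11*x^2 + 4*x - 12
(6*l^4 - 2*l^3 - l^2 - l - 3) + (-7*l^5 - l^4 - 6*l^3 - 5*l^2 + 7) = -7*l^5 + 5*l^4 - 8*l^3 - 6*l^2 - l + 4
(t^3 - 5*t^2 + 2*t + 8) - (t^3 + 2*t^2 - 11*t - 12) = -7*t^2 + 13*t + 20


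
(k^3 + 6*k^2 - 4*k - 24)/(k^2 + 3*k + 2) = (k^2 + 4*k - 12)/(k + 1)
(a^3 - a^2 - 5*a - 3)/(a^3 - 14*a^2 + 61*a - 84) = (a^2 + 2*a + 1)/(a^2 - 11*a + 28)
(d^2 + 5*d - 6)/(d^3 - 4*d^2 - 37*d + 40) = (d + 6)/(d^2 - 3*d - 40)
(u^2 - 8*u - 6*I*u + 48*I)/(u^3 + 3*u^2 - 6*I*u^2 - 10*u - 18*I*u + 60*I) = (u - 8)/(u^2 + 3*u - 10)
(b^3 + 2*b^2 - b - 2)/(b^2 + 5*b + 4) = (b^2 + b - 2)/(b + 4)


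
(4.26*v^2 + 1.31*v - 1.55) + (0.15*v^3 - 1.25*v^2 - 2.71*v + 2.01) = 0.15*v^3 + 3.01*v^2 - 1.4*v + 0.46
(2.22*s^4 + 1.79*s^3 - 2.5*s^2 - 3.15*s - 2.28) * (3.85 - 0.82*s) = -1.8204*s^5 + 7.0792*s^4 + 8.9415*s^3 - 7.042*s^2 - 10.2579*s - 8.778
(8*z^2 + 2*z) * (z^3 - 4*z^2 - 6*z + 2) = 8*z^5 - 30*z^4 - 56*z^3 + 4*z^2 + 4*z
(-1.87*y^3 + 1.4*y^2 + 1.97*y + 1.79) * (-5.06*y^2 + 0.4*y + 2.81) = 9.4622*y^5 - 7.832*y^4 - 14.6629*y^3 - 4.3354*y^2 + 6.2517*y + 5.0299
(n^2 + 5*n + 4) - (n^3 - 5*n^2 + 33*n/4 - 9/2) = -n^3 + 6*n^2 - 13*n/4 + 17/2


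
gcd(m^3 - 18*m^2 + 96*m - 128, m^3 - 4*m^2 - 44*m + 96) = m^2 - 10*m + 16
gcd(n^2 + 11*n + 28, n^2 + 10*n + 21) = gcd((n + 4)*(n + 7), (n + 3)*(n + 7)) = n + 7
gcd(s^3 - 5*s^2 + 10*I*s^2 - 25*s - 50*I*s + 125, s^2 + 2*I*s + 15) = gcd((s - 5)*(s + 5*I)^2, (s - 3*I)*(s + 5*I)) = s + 5*I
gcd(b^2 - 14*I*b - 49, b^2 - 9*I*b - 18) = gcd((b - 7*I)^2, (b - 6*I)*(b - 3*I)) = 1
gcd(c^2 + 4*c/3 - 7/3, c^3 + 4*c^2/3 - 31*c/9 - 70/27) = c + 7/3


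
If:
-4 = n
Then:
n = -4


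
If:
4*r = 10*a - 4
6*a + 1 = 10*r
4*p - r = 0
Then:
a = 11/19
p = 17/152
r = 17/38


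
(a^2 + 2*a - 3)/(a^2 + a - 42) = (a^2 + 2*a - 3)/(a^2 + a - 42)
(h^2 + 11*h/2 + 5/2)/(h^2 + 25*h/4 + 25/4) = 2*(2*h + 1)/(4*h + 5)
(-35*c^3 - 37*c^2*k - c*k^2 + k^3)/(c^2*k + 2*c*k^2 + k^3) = (-35*c^2 - 2*c*k + k^2)/(k*(c + k))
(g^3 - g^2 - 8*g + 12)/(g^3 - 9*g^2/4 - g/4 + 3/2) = 4*(g^2 + g - 6)/(4*g^2 - g - 3)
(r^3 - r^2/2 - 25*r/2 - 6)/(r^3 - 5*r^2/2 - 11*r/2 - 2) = (r + 3)/(r + 1)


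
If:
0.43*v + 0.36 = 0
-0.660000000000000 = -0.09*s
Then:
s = 7.33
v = -0.84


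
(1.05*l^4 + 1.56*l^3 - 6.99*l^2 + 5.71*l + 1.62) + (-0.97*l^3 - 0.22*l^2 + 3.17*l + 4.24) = 1.05*l^4 + 0.59*l^3 - 7.21*l^2 + 8.88*l + 5.86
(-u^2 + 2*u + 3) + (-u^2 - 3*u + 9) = -2*u^2 - u + 12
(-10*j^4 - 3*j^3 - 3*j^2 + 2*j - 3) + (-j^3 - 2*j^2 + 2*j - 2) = -10*j^4 - 4*j^3 - 5*j^2 + 4*j - 5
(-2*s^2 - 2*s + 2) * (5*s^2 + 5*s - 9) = -10*s^4 - 20*s^3 + 18*s^2 + 28*s - 18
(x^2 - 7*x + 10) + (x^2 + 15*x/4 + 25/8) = 2*x^2 - 13*x/4 + 105/8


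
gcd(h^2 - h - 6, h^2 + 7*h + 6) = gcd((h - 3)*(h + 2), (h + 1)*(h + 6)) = 1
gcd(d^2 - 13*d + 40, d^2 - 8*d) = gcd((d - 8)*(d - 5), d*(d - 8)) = d - 8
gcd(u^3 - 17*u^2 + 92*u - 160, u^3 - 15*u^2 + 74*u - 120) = u^2 - 9*u + 20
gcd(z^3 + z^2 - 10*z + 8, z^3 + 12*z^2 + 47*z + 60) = z + 4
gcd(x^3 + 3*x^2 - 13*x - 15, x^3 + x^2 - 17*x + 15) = x^2 + 2*x - 15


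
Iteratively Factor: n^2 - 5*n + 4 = (n - 1)*(n - 4)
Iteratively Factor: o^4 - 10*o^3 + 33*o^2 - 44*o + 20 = (o - 2)*(o^3 - 8*o^2 + 17*o - 10) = (o - 5)*(o - 2)*(o^2 - 3*o + 2) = (o - 5)*(o - 2)^2*(o - 1)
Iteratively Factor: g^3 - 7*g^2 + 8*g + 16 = (g - 4)*(g^2 - 3*g - 4) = (g - 4)*(g + 1)*(g - 4)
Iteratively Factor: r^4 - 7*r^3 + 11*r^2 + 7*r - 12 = (r + 1)*(r^3 - 8*r^2 + 19*r - 12) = (r - 4)*(r + 1)*(r^2 - 4*r + 3) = (r - 4)*(r - 3)*(r + 1)*(r - 1)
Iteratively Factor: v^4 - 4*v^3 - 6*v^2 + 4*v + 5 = (v - 5)*(v^3 + v^2 - v - 1) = (v - 5)*(v + 1)*(v^2 - 1) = (v - 5)*(v - 1)*(v + 1)*(v + 1)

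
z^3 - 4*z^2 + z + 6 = (z - 3)*(z - 2)*(z + 1)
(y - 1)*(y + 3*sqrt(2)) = y^2 - y + 3*sqrt(2)*y - 3*sqrt(2)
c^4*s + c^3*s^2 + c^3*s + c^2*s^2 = c^2*(c + s)*(c*s + s)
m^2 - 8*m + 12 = (m - 6)*(m - 2)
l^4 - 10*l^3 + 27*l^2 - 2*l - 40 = (l - 5)*(l - 4)*(l - 2)*(l + 1)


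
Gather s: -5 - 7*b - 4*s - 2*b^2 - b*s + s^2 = -2*b^2 - 7*b + s^2 + s*(-b - 4) - 5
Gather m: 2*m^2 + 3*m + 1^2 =2*m^2 + 3*m + 1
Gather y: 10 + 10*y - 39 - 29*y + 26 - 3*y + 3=-22*y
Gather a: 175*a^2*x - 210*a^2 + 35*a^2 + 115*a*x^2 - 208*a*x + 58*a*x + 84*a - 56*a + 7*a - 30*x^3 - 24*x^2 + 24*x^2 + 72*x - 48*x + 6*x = a^2*(175*x - 175) + a*(115*x^2 - 150*x + 35) - 30*x^3 + 30*x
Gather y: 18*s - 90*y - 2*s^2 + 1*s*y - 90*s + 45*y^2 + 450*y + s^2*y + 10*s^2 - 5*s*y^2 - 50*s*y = 8*s^2 - 72*s + y^2*(45 - 5*s) + y*(s^2 - 49*s + 360)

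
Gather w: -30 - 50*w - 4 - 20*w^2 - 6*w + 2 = -20*w^2 - 56*w - 32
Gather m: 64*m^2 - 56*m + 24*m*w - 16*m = 64*m^2 + m*(24*w - 72)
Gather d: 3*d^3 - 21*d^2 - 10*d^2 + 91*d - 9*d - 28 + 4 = 3*d^3 - 31*d^2 + 82*d - 24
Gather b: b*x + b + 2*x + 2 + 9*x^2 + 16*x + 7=b*(x + 1) + 9*x^2 + 18*x + 9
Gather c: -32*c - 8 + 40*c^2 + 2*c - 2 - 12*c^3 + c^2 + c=-12*c^3 + 41*c^2 - 29*c - 10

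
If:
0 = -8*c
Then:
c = 0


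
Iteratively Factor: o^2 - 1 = (o + 1)*(o - 1)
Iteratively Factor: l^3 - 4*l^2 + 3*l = (l)*(l^2 - 4*l + 3) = l*(l - 3)*(l - 1)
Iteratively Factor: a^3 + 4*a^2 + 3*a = (a + 3)*(a^2 + a) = a*(a + 3)*(a + 1)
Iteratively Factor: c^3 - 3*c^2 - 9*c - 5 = (c + 1)*(c^2 - 4*c - 5) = (c + 1)^2*(c - 5)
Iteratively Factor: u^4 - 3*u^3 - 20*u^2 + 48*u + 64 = (u - 4)*(u^3 + u^2 - 16*u - 16) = (u - 4)*(u + 4)*(u^2 - 3*u - 4) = (u - 4)^2*(u + 4)*(u + 1)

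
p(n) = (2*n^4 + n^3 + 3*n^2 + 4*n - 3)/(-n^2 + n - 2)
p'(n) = (2*n - 1)*(2*n^4 + n^3 + 3*n^2 + 4*n - 3)/(-n^2 + n - 2)^2 + (8*n^3 + 3*n^2 + 6*n + 4)/(-n^2 + n - 2) = (-4*n^5 + 5*n^4 - 14*n^3 + n^2 - 18*n - 5)/(n^4 - 2*n^3 + 5*n^2 - 4*n + 4)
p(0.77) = -1.66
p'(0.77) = -7.22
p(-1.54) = -0.94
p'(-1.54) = 3.98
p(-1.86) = -2.38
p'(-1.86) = 5.06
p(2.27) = -17.68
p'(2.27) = -13.12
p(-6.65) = -70.36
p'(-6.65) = 23.64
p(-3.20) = -12.43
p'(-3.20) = 10.02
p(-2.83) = -8.98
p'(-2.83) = 8.60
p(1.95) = -13.64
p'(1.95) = -12.17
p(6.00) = -91.78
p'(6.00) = -27.08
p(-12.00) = -253.96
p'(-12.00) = 45.01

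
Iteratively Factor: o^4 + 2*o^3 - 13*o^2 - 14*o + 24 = (o - 3)*(o^3 + 5*o^2 + 2*o - 8) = (o - 3)*(o - 1)*(o^2 + 6*o + 8) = (o - 3)*(o - 1)*(o + 2)*(o + 4)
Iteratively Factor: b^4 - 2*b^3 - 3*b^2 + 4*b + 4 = (b + 1)*(b^3 - 3*b^2 + 4) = (b - 2)*(b + 1)*(b^2 - b - 2) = (b - 2)^2*(b + 1)*(b + 1)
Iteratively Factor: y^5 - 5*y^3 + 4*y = (y - 1)*(y^4 + y^3 - 4*y^2 - 4*y) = (y - 1)*(y + 1)*(y^3 - 4*y) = (y - 1)*(y + 1)*(y + 2)*(y^2 - 2*y) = y*(y - 1)*(y + 1)*(y + 2)*(y - 2)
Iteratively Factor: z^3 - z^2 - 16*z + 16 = (z - 4)*(z^2 + 3*z - 4) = (z - 4)*(z + 4)*(z - 1)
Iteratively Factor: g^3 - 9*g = (g + 3)*(g^2 - 3*g) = g*(g + 3)*(g - 3)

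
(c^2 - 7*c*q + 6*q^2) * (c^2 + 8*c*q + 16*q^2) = c^4 + c^3*q - 34*c^2*q^2 - 64*c*q^3 + 96*q^4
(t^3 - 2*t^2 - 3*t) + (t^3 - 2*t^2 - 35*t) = 2*t^3 - 4*t^2 - 38*t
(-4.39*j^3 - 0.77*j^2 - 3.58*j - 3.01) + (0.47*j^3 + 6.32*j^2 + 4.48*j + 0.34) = -3.92*j^3 + 5.55*j^2 + 0.9*j - 2.67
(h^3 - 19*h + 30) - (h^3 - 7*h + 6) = 24 - 12*h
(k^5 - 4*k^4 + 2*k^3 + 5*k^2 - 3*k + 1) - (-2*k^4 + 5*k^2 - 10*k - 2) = k^5 - 2*k^4 + 2*k^3 + 7*k + 3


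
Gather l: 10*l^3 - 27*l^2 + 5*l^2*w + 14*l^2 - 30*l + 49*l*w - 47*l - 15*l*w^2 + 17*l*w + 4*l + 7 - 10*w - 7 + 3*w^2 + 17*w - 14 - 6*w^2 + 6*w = 10*l^3 + l^2*(5*w - 13) + l*(-15*w^2 + 66*w - 73) - 3*w^2 + 13*w - 14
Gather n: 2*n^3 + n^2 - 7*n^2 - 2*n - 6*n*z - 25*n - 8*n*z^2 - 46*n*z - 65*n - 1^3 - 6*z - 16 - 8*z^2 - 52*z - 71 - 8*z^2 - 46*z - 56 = 2*n^3 - 6*n^2 + n*(-8*z^2 - 52*z - 92) - 16*z^2 - 104*z - 144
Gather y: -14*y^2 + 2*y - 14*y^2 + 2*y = -28*y^2 + 4*y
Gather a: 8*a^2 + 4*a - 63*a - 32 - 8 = 8*a^2 - 59*a - 40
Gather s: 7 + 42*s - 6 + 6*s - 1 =48*s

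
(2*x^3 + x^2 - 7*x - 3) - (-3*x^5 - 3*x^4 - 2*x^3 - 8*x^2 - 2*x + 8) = 3*x^5 + 3*x^4 + 4*x^3 + 9*x^2 - 5*x - 11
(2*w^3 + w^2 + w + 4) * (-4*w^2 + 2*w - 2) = -8*w^5 - 6*w^3 - 16*w^2 + 6*w - 8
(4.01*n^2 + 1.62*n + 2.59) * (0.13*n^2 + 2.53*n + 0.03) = 0.5213*n^4 + 10.3559*n^3 + 4.5556*n^2 + 6.6013*n + 0.0777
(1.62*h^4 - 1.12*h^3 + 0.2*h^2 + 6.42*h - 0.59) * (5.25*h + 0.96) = 8.505*h^5 - 4.3248*h^4 - 0.0252000000000001*h^3 + 33.897*h^2 + 3.0657*h - 0.5664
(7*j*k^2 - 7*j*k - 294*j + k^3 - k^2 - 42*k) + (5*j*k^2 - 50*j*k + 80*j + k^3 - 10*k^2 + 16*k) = 12*j*k^2 - 57*j*k - 214*j + 2*k^3 - 11*k^2 - 26*k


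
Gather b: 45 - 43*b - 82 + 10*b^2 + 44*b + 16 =10*b^2 + b - 21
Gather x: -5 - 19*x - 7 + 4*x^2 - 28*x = 4*x^2 - 47*x - 12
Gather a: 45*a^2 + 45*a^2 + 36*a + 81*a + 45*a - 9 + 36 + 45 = 90*a^2 + 162*a + 72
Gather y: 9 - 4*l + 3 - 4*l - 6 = 6 - 8*l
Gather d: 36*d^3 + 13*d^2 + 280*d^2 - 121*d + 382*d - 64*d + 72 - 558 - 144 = 36*d^3 + 293*d^2 + 197*d - 630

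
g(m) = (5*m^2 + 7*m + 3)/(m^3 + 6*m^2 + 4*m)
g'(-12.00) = -0.10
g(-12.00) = -0.70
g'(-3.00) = -0.93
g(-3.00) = 1.80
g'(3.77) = -0.10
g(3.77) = 0.65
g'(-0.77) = 4533.23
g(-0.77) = 27.53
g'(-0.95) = 3.75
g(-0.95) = 1.14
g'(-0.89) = 9.33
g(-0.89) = 1.50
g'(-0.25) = -11.55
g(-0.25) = -2.44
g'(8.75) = -0.03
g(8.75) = 0.38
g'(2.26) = -0.21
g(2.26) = 0.87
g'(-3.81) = -2.21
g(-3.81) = 2.96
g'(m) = (10*m + 7)/(m^3 + 6*m^2 + 4*m) + (-3*m^2 - 12*m - 4)*(5*m^2 + 7*m + 3)/(m^3 + 6*m^2 + 4*m)^2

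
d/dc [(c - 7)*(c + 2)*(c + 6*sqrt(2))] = 3*c^2 - 10*c + 12*sqrt(2)*c - 30*sqrt(2) - 14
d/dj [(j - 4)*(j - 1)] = 2*j - 5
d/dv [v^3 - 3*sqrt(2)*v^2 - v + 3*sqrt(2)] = 3*v^2 - 6*sqrt(2)*v - 1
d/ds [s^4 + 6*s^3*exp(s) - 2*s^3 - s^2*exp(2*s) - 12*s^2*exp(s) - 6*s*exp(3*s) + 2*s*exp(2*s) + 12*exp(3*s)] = 6*s^3*exp(s) + 4*s^3 - 2*s^2*exp(2*s) + 6*s^2*exp(s) - 6*s^2 - 18*s*exp(3*s) + 2*s*exp(2*s) - 24*s*exp(s) + 30*exp(3*s) + 2*exp(2*s)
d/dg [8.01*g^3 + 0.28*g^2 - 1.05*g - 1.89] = 24.03*g^2 + 0.56*g - 1.05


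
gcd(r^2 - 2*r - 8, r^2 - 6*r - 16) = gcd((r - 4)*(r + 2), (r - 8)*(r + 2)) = r + 2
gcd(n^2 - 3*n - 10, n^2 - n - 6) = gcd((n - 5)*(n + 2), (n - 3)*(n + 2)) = n + 2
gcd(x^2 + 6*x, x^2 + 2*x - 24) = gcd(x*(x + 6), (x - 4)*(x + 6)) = x + 6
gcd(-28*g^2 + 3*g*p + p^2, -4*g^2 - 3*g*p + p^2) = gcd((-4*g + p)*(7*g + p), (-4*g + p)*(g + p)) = -4*g + p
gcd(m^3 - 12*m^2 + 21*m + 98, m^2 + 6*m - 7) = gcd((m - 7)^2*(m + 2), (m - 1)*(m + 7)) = 1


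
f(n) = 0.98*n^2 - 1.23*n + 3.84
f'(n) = 1.96*n - 1.23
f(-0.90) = 5.74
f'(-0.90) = -2.99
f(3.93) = 14.14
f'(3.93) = 6.47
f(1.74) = 4.67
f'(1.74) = 2.18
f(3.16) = 9.74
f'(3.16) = 4.96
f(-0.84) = 5.56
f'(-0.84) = -2.88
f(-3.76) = 22.32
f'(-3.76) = -8.60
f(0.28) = 3.57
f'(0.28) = -0.68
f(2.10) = 5.58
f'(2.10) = 2.89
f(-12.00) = 159.72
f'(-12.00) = -24.75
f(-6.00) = 46.50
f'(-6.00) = -12.99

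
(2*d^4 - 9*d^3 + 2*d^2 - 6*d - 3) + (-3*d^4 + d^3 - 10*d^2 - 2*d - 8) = -d^4 - 8*d^3 - 8*d^2 - 8*d - 11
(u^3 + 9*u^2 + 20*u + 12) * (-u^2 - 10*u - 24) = -u^5 - 19*u^4 - 134*u^3 - 428*u^2 - 600*u - 288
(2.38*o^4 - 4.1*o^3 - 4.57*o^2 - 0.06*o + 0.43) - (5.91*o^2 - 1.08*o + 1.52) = 2.38*o^4 - 4.1*o^3 - 10.48*o^2 + 1.02*o - 1.09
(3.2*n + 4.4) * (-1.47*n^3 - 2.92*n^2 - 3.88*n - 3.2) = -4.704*n^4 - 15.812*n^3 - 25.264*n^2 - 27.312*n - 14.08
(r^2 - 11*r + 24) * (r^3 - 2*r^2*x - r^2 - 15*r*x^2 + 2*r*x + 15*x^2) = r^5 - 2*r^4*x - 12*r^4 - 15*r^3*x^2 + 24*r^3*x + 35*r^3 + 180*r^2*x^2 - 70*r^2*x - 24*r^2 - 525*r*x^2 + 48*r*x + 360*x^2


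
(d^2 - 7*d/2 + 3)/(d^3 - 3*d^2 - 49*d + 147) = (d^2 - 7*d/2 + 3)/(d^3 - 3*d^2 - 49*d + 147)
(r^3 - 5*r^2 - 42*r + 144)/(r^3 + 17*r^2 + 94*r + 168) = (r^2 - 11*r + 24)/(r^2 + 11*r + 28)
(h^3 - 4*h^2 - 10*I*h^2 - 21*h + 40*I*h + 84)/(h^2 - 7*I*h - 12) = (h^2 - h*(4 + 7*I) + 28*I)/(h - 4*I)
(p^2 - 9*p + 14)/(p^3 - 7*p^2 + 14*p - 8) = (p - 7)/(p^2 - 5*p + 4)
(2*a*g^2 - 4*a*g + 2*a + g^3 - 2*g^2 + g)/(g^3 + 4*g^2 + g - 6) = (2*a*g - 2*a + g^2 - g)/(g^2 + 5*g + 6)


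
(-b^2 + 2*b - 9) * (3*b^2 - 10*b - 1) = -3*b^4 + 16*b^3 - 46*b^2 + 88*b + 9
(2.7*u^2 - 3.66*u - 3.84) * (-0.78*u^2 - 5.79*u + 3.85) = -2.106*u^4 - 12.7782*u^3 + 34.5816*u^2 + 8.1426*u - 14.784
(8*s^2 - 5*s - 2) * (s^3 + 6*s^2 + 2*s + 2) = 8*s^5 + 43*s^4 - 16*s^3 - 6*s^2 - 14*s - 4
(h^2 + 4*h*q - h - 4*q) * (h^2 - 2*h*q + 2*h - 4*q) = h^4 + 2*h^3*q + h^3 - 8*h^2*q^2 + 2*h^2*q - 2*h^2 - 8*h*q^2 - 4*h*q + 16*q^2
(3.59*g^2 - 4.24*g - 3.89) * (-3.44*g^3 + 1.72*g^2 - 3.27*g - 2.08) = -12.3496*g^5 + 20.7604*g^4 - 5.6505*g^3 - 0.293200000000001*g^2 + 21.5395*g + 8.0912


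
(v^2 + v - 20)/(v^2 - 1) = (v^2 + v - 20)/(v^2 - 1)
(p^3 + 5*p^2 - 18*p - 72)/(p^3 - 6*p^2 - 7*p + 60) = (p + 6)/(p - 5)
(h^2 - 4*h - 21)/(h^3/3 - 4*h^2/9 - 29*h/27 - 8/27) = 27*(-h^2 + 4*h + 21)/(-9*h^3 + 12*h^2 + 29*h + 8)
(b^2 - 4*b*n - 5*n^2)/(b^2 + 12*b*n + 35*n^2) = (b^2 - 4*b*n - 5*n^2)/(b^2 + 12*b*n + 35*n^2)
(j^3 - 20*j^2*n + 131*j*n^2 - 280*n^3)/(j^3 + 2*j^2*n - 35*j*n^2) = (j^2 - 15*j*n + 56*n^2)/(j*(j + 7*n))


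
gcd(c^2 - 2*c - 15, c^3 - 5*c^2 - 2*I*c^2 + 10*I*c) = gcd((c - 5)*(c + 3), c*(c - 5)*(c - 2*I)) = c - 5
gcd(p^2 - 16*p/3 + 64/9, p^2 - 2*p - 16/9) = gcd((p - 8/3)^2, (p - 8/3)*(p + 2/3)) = p - 8/3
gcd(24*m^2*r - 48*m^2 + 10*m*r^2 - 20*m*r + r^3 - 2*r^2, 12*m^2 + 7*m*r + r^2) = 4*m + r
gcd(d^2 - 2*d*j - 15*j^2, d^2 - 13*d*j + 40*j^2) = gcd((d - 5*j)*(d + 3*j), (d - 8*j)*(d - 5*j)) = d - 5*j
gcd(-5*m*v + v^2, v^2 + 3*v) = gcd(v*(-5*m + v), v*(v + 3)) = v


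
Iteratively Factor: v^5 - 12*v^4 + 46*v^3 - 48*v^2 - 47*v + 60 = (v - 5)*(v^4 - 7*v^3 + 11*v^2 + 7*v - 12) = (v - 5)*(v - 4)*(v^3 - 3*v^2 - v + 3) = (v - 5)*(v - 4)*(v - 1)*(v^2 - 2*v - 3) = (v - 5)*(v - 4)*(v - 1)*(v + 1)*(v - 3)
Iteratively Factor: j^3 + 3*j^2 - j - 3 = (j + 3)*(j^2 - 1) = (j - 1)*(j + 3)*(j + 1)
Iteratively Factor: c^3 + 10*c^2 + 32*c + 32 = (c + 4)*(c^2 + 6*c + 8) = (c + 4)^2*(c + 2)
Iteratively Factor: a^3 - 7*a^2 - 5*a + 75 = (a + 3)*(a^2 - 10*a + 25) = (a - 5)*(a + 3)*(a - 5)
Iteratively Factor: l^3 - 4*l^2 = (l)*(l^2 - 4*l) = l^2*(l - 4)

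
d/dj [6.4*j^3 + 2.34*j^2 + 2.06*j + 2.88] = 19.2*j^2 + 4.68*j + 2.06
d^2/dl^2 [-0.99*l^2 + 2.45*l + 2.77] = -1.98000000000000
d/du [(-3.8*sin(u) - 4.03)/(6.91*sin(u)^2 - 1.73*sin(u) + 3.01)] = (26.258*sin(u)^2 + 55.6946*sin(u) - 18.4099)*cos(u)/(47.7481*sin(u)^4 - 23.9086*sin(u)^3 + 44.5911*sin(u)^2 - 10.4146*sin(u) + 9.0601)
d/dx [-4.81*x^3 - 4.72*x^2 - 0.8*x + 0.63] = -14.43*x^2 - 9.44*x - 0.8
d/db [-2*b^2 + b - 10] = 1 - 4*b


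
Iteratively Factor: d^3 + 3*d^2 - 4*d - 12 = (d - 2)*(d^2 + 5*d + 6) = (d - 2)*(d + 2)*(d + 3)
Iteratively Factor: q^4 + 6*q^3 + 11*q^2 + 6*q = (q + 3)*(q^3 + 3*q^2 + 2*q) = (q + 2)*(q + 3)*(q^2 + q) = q*(q + 2)*(q + 3)*(q + 1)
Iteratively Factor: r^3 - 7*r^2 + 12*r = (r - 3)*(r^2 - 4*r) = (r - 4)*(r - 3)*(r)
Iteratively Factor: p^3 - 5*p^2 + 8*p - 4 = (p - 1)*(p^2 - 4*p + 4) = (p - 2)*(p - 1)*(p - 2)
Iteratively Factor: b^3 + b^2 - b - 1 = (b + 1)*(b^2 - 1) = (b - 1)*(b + 1)*(b + 1)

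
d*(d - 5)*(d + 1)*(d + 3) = d^4 - d^3 - 17*d^2 - 15*d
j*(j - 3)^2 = j^3 - 6*j^2 + 9*j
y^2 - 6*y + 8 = (y - 4)*(y - 2)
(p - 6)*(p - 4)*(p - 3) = p^3 - 13*p^2 + 54*p - 72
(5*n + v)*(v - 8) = 5*n*v - 40*n + v^2 - 8*v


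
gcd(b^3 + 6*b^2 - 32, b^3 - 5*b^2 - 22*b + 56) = b^2 + 2*b - 8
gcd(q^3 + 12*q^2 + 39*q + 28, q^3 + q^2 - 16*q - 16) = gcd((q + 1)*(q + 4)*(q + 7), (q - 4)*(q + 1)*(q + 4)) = q^2 + 5*q + 4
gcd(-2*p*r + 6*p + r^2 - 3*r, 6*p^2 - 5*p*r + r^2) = 2*p - r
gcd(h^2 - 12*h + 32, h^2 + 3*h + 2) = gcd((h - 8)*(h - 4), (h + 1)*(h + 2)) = 1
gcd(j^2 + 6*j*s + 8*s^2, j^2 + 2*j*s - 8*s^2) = j + 4*s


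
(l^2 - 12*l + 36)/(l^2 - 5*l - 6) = (l - 6)/(l + 1)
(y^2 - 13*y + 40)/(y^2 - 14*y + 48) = (y - 5)/(y - 6)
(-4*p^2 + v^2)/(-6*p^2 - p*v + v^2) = (2*p - v)/(3*p - v)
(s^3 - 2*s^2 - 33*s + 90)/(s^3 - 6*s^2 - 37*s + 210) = (s - 3)/(s - 7)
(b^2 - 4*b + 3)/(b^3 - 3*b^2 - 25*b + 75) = (b - 1)/(b^2 - 25)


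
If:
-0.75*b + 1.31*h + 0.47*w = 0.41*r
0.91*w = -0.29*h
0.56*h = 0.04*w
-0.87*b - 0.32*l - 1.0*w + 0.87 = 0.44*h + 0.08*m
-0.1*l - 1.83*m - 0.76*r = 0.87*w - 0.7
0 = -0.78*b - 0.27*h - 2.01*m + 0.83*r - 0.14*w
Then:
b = -0.11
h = 0.00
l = 3.00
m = 0.13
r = 0.21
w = 0.00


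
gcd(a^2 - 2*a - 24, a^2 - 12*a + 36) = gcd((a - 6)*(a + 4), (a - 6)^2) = a - 6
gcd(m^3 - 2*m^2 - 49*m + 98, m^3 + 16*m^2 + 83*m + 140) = m + 7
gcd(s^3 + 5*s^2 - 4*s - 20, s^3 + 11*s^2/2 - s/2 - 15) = s^2 + 7*s + 10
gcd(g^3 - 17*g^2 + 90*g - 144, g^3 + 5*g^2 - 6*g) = 1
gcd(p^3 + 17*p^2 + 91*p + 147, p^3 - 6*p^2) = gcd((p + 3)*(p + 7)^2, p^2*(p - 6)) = 1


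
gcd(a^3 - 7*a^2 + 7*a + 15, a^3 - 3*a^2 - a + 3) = a^2 - 2*a - 3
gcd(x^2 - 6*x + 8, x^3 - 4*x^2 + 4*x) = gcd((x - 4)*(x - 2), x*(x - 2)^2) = x - 2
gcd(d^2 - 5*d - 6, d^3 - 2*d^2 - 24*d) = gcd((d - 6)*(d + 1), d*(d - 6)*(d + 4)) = d - 6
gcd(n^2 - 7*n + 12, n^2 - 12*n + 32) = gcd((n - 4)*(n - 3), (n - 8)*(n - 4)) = n - 4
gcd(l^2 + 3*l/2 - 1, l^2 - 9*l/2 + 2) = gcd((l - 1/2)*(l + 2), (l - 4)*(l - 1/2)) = l - 1/2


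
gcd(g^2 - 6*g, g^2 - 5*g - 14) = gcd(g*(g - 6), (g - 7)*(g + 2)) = 1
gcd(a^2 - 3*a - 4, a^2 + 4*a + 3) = a + 1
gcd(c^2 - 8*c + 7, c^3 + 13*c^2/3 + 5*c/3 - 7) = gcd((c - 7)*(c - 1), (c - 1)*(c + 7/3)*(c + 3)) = c - 1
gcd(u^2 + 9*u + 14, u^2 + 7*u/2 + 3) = u + 2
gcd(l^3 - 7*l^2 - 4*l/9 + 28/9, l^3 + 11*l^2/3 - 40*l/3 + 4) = 1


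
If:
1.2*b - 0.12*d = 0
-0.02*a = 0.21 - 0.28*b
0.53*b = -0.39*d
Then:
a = -10.50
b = 0.00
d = 0.00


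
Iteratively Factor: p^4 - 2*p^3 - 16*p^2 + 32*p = (p)*(p^3 - 2*p^2 - 16*p + 32) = p*(p - 4)*(p^2 + 2*p - 8) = p*(p - 4)*(p - 2)*(p + 4)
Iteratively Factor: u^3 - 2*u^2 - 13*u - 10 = (u + 2)*(u^2 - 4*u - 5) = (u + 1)*(u + 2)*(u - 5)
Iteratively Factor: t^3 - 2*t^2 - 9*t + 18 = (t - 2)*(t^2 - 9) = (t - 2)*(t + 3)*(t - 3)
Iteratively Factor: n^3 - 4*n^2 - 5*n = (n - 5)*(n^2 + n) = (n - 5)*(n + 1)*(n)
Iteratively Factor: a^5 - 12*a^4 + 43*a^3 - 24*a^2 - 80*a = (a - 5)*(a^4 - 7*a^3 + 8*a^2 + 16*a) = (a - 5)*(a + 1)*(a^3 - 8*a^2 + 16*a) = a*(a - 5)*(a + 1)*(a^2 - 8*a + 16) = a*(a - 5)*(a - 4)*(a + 1)*(a - 4)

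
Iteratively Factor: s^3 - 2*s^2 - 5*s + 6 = (s - 3)*(s^2 + s - 2) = (s - 3)*(s + 2)*(s - 1)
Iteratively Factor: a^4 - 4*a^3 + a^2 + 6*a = (a - 2)*(a^3 - 2*a^2 - 3*a) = (a - 3)*(a - 2)*(a^2 + a) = a*(a - 3)*(a - 2)*(a + 1)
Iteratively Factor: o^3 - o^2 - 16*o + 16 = (o + 4)*(o^2 - 5*o + 4) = (o - 4)*(o + 4)*(o - 1)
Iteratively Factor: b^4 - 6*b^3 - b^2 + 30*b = (b)*(b^3 - 6*b^2 - b + 30) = b*(b - 3)*(b^2 - 3*b - 10) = b*(b - 5)*(b - 3)*(b + 2)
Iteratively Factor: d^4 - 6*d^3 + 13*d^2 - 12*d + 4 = (d - 2)*(d^3 - 4*d^2 + 5*d - 2) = (d - 2)^2*(d^2 - 2*d + 1) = (d - 2)^2*(d - 1)*(d - 1)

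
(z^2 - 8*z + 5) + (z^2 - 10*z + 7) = 2*z^2 - 18*z + 12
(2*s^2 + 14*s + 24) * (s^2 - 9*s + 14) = 2*s^4 - 4*s^3 - 74*s^2 - 20*s + 336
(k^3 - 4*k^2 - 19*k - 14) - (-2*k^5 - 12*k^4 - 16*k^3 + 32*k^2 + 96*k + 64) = 2*k^5 + 12*k^4 + 17*k^3 - 36*k^2 - 115*k - 78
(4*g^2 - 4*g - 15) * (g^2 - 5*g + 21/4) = 4*g^4 - 24*g^3 + 26*g^2 + 54*g - 315/4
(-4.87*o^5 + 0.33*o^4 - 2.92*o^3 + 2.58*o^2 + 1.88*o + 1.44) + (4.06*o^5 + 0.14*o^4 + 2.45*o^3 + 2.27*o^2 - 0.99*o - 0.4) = -0.81*o^5 + 0.47*o^4 - 0.47*o^3 + 4.85*o^2 + 0.89*o + 1.04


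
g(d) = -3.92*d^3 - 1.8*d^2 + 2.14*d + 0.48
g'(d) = -11.76*d^2 - 3.6*d + 2.14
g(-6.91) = 1193.11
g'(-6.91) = -534.50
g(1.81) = -24.79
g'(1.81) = -42.90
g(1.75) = -22.30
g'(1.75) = -40.18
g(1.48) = -13.00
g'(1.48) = -28.95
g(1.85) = -26.54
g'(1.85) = -44.77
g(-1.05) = 0.79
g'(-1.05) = -7.05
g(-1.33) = 3.67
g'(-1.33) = -13.87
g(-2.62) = 53.02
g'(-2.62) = -69.15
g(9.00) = -2983.74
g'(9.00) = -982.82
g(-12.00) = 6489.36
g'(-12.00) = -1648.10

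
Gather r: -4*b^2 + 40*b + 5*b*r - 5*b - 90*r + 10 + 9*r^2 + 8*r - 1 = -4*b^2 + 35*b + 9*r^2 + r*(5*b - 82) + 9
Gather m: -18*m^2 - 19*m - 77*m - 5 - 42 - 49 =-18*m^2 - 96*m - 96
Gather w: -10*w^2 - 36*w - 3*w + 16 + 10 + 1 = -10*w^2 - 39*w + 27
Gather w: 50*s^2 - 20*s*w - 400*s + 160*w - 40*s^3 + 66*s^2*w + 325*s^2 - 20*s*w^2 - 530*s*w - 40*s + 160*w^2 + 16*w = -40*s^3 + 375*s^2 - 440*s + w^2*(160 - 20*s) + w*(66*s^2 - 550*s + 176)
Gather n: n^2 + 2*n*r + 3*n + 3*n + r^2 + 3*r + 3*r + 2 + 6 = n^2 + n*(2*r + 6) + r^2 + 6*r + 8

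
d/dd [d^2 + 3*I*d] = 2*d + 3*I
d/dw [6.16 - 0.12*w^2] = -0.24*w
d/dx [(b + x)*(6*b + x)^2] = (6*b + x)*(8*b + 3*x)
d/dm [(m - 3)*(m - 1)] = 2*m - 4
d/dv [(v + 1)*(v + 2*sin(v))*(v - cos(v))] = (v + 1)*(v + 2*sin(v))*(sin(v) + 1) + (v + 1)*(v - cos(v))*(2*cos(v) + 1) + (v + 2*sin(v))*(v - cos(v))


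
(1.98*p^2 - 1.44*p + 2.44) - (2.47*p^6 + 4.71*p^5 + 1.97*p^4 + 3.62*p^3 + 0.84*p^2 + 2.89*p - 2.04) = -2.47*p^6 - 4.71*p^5 - 1.97*p^4 - 3.62*p^3 + 1.14*p^2 - 4.33*p + 4.48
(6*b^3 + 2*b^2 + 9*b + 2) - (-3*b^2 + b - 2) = 6*b^3 + 5*b^2 + 8*b + 4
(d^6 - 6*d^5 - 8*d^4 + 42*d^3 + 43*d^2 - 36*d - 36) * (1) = d^6 - 6*d^5 - 8*d^4 + 42*d^3 + 43*d^2 - 36*d - 36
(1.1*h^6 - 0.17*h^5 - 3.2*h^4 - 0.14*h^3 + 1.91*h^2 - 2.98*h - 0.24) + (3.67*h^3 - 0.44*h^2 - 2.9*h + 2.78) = 1.1*h^6 - 0.17*h^5 - 3.2*h^4 + 3.53*h^3 + 1.47*h^2 - 5.88*h + 2.54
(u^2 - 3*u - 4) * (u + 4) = u^3 + u^2 - 16*u - 16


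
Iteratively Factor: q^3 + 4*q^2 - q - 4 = (q + 1)*(q^2 + 3*q - 4) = (q + 1)*(q + 4)*(q - 1)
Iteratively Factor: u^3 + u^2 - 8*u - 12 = (u + 2)*(u^2 - u - 6) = (u - 3)*(u + 2)*(u + 2)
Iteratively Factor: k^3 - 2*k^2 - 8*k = (k + 2)*(k^2 - 4*k) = (k - 4)*(k + 2)*(k)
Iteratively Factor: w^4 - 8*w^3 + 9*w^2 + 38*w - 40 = (w - 4)*(w^3 - 4*w^2 - 7*w + 10) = (w - 4)*(w + 2)*(w^2 - 6*w + 5) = (w - 5)*(w - 4)*(w + 2)*(w - 1)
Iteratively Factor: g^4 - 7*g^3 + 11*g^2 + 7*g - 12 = (g - 1)*(g^3 - 6*g^2 + 5*g + 12) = (g - 4)*(g - 1)*(g^2 - 2*g - 3) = (g - 4)*(g - 3)*(g - 1)*(g + 1)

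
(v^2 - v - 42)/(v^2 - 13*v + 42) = (v + 6)/(v - 6)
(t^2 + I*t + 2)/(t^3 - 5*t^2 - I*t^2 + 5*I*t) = (t + 2*I)/(t*(t - 5))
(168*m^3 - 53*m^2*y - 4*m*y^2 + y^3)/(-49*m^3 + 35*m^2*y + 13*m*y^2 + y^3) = (24*m^2 - 11*m*y + y^2)/(-7*m^2 + 6*m*y + y^2)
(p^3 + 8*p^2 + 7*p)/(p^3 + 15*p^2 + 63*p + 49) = p/(p + 7)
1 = 1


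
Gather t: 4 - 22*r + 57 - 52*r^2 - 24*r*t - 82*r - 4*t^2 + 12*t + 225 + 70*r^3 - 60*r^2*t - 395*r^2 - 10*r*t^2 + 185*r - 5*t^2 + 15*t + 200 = 70*r^3 - 447*r^2 + 81*r + t^2*(-10*r - 9) + t*(-60*r^2 - 24*r + 27) + 486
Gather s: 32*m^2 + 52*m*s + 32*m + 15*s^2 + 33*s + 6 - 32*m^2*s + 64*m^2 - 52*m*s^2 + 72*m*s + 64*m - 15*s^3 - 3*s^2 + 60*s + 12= 96*m^2 + 96*m - 15*s^3 + s^2*(12 - 52*m) + s*(-32*m^2 + 124*m + 93) + 18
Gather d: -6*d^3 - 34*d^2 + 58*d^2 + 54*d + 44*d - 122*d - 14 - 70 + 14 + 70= -6*d^3 + 24*d^2 - 24*d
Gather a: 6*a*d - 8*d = 6*a*d - 8*d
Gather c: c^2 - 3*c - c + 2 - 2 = c^2 - 4*c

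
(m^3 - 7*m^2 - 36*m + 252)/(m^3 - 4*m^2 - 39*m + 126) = (m - 6)/(m - 3)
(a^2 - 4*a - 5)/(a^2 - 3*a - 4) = (a - 5)/(a - 4)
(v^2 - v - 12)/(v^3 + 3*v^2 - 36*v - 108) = (v - 4)/(v^2 - 36)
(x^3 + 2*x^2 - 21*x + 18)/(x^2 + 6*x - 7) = (x^2 + 3*x - 18)/(x + 7)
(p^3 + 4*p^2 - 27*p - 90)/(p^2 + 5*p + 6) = (p^2 + p - 30)/(p + 2)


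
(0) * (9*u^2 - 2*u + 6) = 0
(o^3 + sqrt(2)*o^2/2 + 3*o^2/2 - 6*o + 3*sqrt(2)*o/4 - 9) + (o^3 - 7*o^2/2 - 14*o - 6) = 2*o^3 - 2*o^2 + sqrt(2)*o^2/2 - 20*o + 3*sqrt(2)*o/4 - 15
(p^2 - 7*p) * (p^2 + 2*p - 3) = p^4 - 5*p^3 - 17*p^2 + 21*p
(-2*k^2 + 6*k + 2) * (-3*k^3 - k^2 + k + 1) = 6*k^5 - 16*k^4 - 14*k^3 + 2*k^2 + 8*k + 2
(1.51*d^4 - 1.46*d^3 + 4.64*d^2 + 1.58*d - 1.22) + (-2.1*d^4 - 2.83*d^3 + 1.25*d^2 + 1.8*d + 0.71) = -0.59*d^4 - 4.29*d^3 + 5.89*d^2 + 3.38*d - 0.51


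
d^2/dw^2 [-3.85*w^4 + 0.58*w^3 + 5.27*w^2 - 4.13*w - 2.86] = -46.2*w^2 + 3.48*w + 10.54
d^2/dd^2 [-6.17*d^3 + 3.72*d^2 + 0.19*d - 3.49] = 7.44 - 37.02*d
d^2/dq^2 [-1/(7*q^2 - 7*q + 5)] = 14*(7*q^2 - 7*q - 7*(2*q - 1)^2 + 5)/(7*q^2 - 7*q + 5)^3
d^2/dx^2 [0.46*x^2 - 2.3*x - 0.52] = 0.920000000000000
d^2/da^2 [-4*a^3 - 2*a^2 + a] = -24*a - 4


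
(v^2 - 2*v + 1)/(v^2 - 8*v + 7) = (v - 1)/(v - 7)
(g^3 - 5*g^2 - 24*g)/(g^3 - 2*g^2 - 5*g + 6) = g*(g^2 - 5*g - 24)/(g^3 - 2*g^2 - 5*g + 6)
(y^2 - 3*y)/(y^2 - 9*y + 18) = y/(y - 6)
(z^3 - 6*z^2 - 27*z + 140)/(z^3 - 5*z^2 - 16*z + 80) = (z^2 - 2*z - 35)/(z^2 - z - 20)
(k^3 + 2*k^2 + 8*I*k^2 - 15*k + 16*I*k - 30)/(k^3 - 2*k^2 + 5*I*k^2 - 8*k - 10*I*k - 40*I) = (k + 3*I)/(k - 4)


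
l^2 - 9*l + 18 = (l - 6)*(l - 3)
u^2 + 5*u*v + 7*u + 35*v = (u + 7)*(u + 5*v)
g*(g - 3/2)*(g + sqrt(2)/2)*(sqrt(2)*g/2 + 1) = sqrt(2)*g^4/2 - 3*sqrt(2)*g^3/4 + 3*g^3/2 - 9*g^2/4 + sqrt(2)*g^2/2 - 3*sqrt(2)*g/4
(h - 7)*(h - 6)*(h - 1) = h^3 - 14*h^2 + 55*h - 42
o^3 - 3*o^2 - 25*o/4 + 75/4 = (o - 3)*(o - 5/2)*(o + 5/2)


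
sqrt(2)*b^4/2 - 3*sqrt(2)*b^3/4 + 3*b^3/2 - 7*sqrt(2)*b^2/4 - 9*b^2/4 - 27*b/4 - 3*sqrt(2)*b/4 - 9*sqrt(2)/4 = (b - 3)*(b + 3/2)*(b + sqrt(2))*(sqrt(2)*b/2 + 1/2)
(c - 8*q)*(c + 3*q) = c^2 - 5*c*q - 24*q^2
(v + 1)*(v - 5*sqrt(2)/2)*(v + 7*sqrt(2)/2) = v^3 + v^2 + sqrt(2)*v^2 - 35*v/2 + sqrt(2)*v - 35/2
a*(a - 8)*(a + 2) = a^3 - 6*a^2 - 16*a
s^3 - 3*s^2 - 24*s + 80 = (s - 4)^2*(s + 5)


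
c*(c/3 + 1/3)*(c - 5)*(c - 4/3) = c^4/3 - 16*c^3/9 + c^2/9 + 20*c/9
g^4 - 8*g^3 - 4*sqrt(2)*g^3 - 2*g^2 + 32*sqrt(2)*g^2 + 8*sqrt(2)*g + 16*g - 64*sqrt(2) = (g - 8)*(g - 4*sqrt(2))*(g - sqrt(2))*(g + sqrt(2))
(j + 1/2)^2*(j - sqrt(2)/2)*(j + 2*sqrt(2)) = j^4 + j^3 + 3*sqrt(2)*j^3/2 - 7*j^2/4 + 3*sqrt(2)*j^2/2 - 2*j + 3*sqrt(2)*j/8 - 1/2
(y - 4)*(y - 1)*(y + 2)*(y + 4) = y^4 + y^3 - 18*y^2 - 16*y + 32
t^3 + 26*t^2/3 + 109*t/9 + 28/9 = (t + 1/3)*(t + 4/3)*(t + 7)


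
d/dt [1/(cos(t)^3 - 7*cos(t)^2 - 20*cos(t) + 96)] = (3*cos(t)^2 - 14*cos(t) - 20)*sin(t)/(cos(t)^3 - 7*cos(t)^2 - 20*cos(t) + 96)^2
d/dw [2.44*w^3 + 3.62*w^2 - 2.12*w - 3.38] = 7.32*w^2 + 7.24*w - 2.12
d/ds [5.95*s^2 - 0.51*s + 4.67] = 11.9*s - 0.51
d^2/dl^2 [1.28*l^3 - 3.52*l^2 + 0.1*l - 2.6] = 7.68*l - 7.04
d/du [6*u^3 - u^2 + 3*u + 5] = 18*u^2 - 2*u + 3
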